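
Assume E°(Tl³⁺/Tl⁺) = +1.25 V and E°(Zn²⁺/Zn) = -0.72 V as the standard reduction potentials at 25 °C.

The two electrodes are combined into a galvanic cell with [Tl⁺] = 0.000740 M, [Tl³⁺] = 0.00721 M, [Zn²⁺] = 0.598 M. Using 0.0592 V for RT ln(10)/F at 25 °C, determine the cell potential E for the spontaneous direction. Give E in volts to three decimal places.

Tl³⁺/Tl⁺ is the cathode (higher E°), Zn²⁺/Zn the anode: E°cell = +1.25 − (-0.72) = +1.97 V, n = 2.
Overall: Tl³⁺(aq) + Zn(s) → Tl⁺(aq) + Zn²⁺(aq)
Q = [Tl⁺]·[Zn²⁺] / ([Tl³⁺]); log Q = -1.212.
E = E° − (0.0592/n) log Q = +1.97 − (0.0592/2)(-1.212) = +2.006 V.

+2.006 V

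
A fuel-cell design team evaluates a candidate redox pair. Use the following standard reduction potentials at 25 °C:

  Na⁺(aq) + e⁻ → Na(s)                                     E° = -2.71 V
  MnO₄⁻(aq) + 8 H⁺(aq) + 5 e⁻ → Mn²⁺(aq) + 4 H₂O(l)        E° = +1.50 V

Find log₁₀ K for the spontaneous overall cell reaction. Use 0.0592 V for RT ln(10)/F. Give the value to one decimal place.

Cathode: MnO₄⁻/Mn²⁺; anode: Na⁺/Na. E°cell = +4.21 V, n = 5.
log K = nE°cell / 0.0592 = (5)(+4.21) / 0.0592 = 355.6.

355.6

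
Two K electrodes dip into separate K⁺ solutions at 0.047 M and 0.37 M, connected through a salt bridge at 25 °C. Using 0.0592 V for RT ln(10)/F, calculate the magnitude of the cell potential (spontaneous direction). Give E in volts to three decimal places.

For a concentration cell E°cell = 0. The 0.37 M side is the cathode (reduction is favoured where [K⁺] is higher).
With n = 1, E = −(0.0592/1) log([K⁺]ₐₙ/[K⁺]꜀ₐₜ) = −(0.0592/1) log(0.047/0.37) = −(0.0592/1)(-0.896) = +0.053 V.

+0.053 V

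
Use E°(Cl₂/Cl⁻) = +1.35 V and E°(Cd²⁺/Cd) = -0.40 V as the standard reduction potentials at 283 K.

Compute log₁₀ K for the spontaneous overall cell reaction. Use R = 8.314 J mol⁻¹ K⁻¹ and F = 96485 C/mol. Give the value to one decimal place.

Cathode: Cl₂/Cl⁻; anode: Cd²⁺/Cd. E°cell = (+1.35) − (-0.40) = +1.75 V, with n = 2.
ΔG° = −nFE° = −RT ln K, so ln K = nFE°/(RT) = (2)(96485)(+1.75) / ((8.314)(283)) = 143.526.
log₁₀ K = 143.526 / ln 10 = 62.3.

62.3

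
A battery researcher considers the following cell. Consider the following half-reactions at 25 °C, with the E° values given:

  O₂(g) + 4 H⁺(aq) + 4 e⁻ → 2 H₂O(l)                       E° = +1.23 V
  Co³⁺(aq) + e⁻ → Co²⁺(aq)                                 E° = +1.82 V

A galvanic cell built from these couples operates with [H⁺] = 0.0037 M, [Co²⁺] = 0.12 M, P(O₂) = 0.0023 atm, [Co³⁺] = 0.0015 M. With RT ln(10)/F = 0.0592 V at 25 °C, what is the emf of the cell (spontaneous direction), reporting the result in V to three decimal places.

Co³⁺/Co²⁺ is the cathode (higher E°), O₂/H₂O the anode: E°cell = +1.82 − (+1.23) = +0.59 V, n = 4.
Overall: 4 Co³⁺(aq) + 2 H₂O(l) → 4 Co²⁺(aq) + O₂(g) + 4 H⁺(aq)
Q = [Co²⁺]^4·P(O₂)·[H⁺]^4 / ([Co³⁺]^4); log Q = -4.753.
E = E° − (0.0592/n) log Q = +0.59 − (0.0592/4)(-4.753) = +0.660 V.

+0.660 V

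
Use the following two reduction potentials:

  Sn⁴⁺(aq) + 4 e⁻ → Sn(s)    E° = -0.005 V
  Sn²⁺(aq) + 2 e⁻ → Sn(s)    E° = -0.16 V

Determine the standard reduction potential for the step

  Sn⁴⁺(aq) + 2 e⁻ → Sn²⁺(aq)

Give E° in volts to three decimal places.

+0.150 V

Sequential free energies add, so n₃E°₃ = n₁E°₁ + n₂E°₂.
With n₃ = 4, and the known step contributing 2×(-0.16) V, the unknown satisfies 2·E° = 4×(-0.005) − 2×(-0.16) = +0.300.
E° = +0.300 / 2 = +0.150 V.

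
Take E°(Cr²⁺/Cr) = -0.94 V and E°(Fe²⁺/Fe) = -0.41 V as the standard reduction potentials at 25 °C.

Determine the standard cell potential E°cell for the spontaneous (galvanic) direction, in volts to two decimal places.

+0.53 V

The Fe²⁺/Fe couple has the higher reduction potential, so it is the cathode; Cr²⁺/Cr is oxidised at the anode.
E°cell = E°(cathode) − E°(anode) = (-0.41) − (-0.94) = +0.53 V.
Since E°cell > 0, the reaction is spontaneous under standard conditions.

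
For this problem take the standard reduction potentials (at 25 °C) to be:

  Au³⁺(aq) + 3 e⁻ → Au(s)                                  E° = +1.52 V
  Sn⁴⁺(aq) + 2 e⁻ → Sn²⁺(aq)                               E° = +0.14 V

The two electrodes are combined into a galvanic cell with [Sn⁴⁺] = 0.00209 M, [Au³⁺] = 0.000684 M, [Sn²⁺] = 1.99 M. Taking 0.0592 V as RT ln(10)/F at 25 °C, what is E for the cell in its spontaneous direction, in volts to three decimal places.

Au³⁺/Au is the cathode (higher E°), Sn⁴⁺/Sn²⁺ the anode: E°cell = +1.52 − (+0.14) = +1.38 V, n = 6.
Overall: 2 Au³⁺(aq) + 3 Sn²⁺(aq) → 2 Au(s) + 3 Sn⁴⁺(aq)
Q = [Sn⁴⁺]^3 / ([Au³⁺]^2·[Sn²⁺]^3); log Q = -2.606.
E = E° − (0.0592/n) log Q = +1.38 − (0.0592/6)(-2.606) = +1.406 V.

+1.406 V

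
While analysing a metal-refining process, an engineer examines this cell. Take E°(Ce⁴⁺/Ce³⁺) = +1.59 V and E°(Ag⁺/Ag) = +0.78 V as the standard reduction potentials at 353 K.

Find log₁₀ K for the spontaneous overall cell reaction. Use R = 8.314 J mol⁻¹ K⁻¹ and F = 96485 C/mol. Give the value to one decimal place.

11.6

Cathode: Ce⁴⁺/Ce³⁺; anode: Ag⁺/Ag. E°cell = (+1.59) − (+0.78) = +0.81 V, with n = 1.
ΔG° = −nFE° = −RT ln K, so ln K = nFE°/(RT) = (1)(96485)(+0.81) / ((8.314)(353)) = 26.629.
log₁₀ K = 26.629 / ln 10 = 11.6.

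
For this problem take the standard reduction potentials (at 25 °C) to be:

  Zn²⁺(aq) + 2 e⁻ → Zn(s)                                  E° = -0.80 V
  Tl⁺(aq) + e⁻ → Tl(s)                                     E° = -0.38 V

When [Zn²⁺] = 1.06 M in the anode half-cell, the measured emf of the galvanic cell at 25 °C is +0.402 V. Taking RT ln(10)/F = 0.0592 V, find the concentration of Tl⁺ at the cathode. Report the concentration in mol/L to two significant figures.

0.51 M

Tl⁺/Tl is the cathode, Zn²⁺/Zn the anode: E°cell = +0.42 V, n = 2.
Overall reaction: 2 Tl⁺(aq) + Zn(s) → 2 Tl(s) + Zn²⁺(aq); Q = [Zn²⁺]^1/[Tl⁺]^2.
From E = E° − (0.0592/n) log Q: log Q = (E° − E)·n/0.0592 = (+0.42 − (+0.402))·2/0.0592 = 0.6081.
So 2·log[Tl⁺] = 1·log(1.06) − log Q = 0.0253 − (0.6081) = -0.5828; log[Tl⁺] = -0.5828 / 2 = -0.2914; [Tl⁺] = 10^(-0.2914) ≈ 0.51 M.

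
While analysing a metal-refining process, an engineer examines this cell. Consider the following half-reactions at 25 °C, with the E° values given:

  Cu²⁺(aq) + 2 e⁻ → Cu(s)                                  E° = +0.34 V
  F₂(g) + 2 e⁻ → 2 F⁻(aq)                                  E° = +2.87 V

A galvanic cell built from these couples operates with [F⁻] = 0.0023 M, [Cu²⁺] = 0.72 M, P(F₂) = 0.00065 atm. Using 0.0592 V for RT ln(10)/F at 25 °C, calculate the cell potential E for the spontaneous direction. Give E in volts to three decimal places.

F₂/F⁻ is the cathode (higher E°), Cu²⁺/Cu the anode: E°cell = +2.87 − (+0.34) = +2.53 V, n = 2.
Overall: F₂(g) + Cu(s) → 2 F⁻(aq) + Cu²⁺(aq)
Q = [F⁻]^2·[Cu²⁺] / (P(F₂)); log Q = -2.232.
E = E° − (0.0592/n) log Q = +2.53 − (0.0592/2)(-2.232) = +2.596 V.

+2.596 V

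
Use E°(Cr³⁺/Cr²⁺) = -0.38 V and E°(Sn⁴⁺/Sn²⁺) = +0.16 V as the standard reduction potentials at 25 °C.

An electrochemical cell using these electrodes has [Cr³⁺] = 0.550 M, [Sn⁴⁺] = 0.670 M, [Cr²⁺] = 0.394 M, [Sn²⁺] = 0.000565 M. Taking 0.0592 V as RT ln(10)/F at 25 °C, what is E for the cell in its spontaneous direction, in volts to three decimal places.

Sn⁴⁺/Sn²⁺ is the cathode (higher E°), Cr³⁺/Cr²⁺ the anode: E°cell = +0.16 − (-0.38) = +0.54 V, n = 2.
Overall: Sn⁴⁺(aq) + 2 Cr²⁺(aq) → Sn²⁺(aq) + 2 Cr³⁺(aq)
Q = [Sn²⁺]·[Cr³⁺]^2 / ([Sn⁴⁺]·[Cr²⁺]^2); log Q = -2.784.
E = E° − (0.0592/n) log Q = +0.54 − (0.0592/2)(-2.784) = +0.622 V.

+0.622 V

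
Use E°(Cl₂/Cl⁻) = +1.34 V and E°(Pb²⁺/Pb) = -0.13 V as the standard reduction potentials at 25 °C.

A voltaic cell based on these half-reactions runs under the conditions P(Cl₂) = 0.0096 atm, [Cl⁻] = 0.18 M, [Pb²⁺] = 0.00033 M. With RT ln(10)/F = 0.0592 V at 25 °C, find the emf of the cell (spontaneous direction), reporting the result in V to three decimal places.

Cl₂/Cl⁻ is the cathode (higher E°), Pb²⁺/Pb the anode: E°cell = +1.34 − (-0.13) = +1.47 V, n = 2.
Overall: Cl₂(g) + Pb(s) → 2 Cl⁻(aq) + Pb²⁺(aq)
Q = [Cl⁻]^2·[Pb²⁺] / (P(Cl₂)); log Q = -2.953.
E = E° − (0.0592/n) log Q = +1.47 − (0.0592/2)(-2.953) = +1.557 V.

+1.557 V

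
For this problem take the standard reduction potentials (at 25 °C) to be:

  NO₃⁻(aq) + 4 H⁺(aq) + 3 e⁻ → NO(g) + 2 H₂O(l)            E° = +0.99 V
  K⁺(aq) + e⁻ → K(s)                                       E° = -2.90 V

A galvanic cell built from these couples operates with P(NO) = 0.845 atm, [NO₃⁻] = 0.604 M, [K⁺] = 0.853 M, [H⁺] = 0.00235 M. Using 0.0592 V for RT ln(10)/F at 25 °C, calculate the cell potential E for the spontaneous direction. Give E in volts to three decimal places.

+3.684 V

NO₃⁻/NO is the cathode (higher E°), K⁺/K the anode: E°cell = +0.99 − (-2.90) = +3.89 V, n = 3.
Overall: NO₃⁻(aq) + 4 H⁺(aq) + 3 K(s) → NO(g) + 2 H₂O(l) + 3 K⁺(aq)
Q = P(NO)·[K⁺]^3 / ([NO₃⁻]·[H⁺]^4); log Q = 10.454.
E = E° − (0.0592/n) log Q = +3.89 − (0.0592/3)(10.454) = +3.684 V.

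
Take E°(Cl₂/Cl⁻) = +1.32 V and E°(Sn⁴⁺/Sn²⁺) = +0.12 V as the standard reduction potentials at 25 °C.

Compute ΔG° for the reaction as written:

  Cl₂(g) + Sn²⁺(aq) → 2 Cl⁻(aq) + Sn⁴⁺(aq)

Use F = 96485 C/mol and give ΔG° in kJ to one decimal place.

-231.6 kJ

As written, Cl₂/Cl⁻ is reduced (cathode) and Sn⁴⁺/Sn²⁺ is oxidised (anode), so E°cell = (+1.32) − (+0.12) = +1.20 V.
Balancing electrons gives n = 2.
ΔG° = −nFE° = −(2)(96485)(+1.20) = -231,564 J = -231.6 kJ.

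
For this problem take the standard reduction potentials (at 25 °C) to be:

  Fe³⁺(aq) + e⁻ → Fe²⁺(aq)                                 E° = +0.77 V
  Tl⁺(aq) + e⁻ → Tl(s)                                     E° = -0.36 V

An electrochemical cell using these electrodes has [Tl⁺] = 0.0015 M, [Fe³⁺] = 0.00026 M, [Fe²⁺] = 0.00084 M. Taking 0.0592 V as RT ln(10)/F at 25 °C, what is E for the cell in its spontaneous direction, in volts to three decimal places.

+1.267 V

Fe³⁺/Fe²⁺ is the cathode (higher E°), Tl⁺/Tl the anode: E°cell = +0.77 − (-0.36) = +1.13 V, n = 1.
Overall: Fe³⁺(aq) + Tl(s) → Fe²⁺(aq) + Tl⁺(aq)
Q = [Fe²⁺]·[Tl⁺] / ([Fe³⁺]); log Q = -2.315.
E = E° − (0.0592/n) log Q = +1.13 − (0.0592/1)(-2.315) = +1.267 V.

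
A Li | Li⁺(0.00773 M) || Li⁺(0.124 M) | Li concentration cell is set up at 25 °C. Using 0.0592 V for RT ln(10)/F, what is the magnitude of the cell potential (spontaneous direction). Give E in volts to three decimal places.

+0.071 V

For a concentration cell E°cell = 0. The 0.124 M side is the cathode (reduction is favoured where [Li⁺] is higher).
With n = 1, E = −(0.0592/1) log([Li⁺]ₐₙ/[Li⁺]꜀ₐₜ) = −(0.0592/1) log(0.00773/0.124) = −(0.0592/1)(-1.205) = +0.071 V.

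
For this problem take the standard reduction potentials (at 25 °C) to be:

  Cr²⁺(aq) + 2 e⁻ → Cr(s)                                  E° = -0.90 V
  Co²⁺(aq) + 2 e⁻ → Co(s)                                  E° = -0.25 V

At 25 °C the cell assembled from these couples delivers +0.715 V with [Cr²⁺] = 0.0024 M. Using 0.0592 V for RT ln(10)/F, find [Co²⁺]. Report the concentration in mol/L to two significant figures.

0.38 M

Co²⁺/Co is the cathode, Cr²⁺/Cr the anode: E°cell = +0.65 V, n = 2.
Overall reaction: Co²⁺(aq) + Cr(s) → Co(s) + Cr²⁺(aq); Q = [Cr²⁺]^1/[Co²⁺]^1.
From E = E° − (0.0592/n) log Q: log Q = (E° − E)·n/0.0592 = (+0.65 − (+0.715))·2/0.0592 = -2.1959.
So 1·log[Co²⁺] = 1·log(0.0024) − log Q = -2.6198 − (-2.1959) = -0.4239; [Co²⁺] = 10^(-0.4239) ≈ 0.38 M.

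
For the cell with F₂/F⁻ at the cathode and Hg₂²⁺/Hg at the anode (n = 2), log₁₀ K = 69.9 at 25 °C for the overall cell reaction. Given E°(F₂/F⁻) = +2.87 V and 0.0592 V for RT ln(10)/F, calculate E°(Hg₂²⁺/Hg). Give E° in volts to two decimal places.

E°cell = (0.0592/n)·log K = (0.0592/2)(69.9) = +2.069 V.
Since F₂/F⁻ is the cathode and Hg₂²⁺/Hg the anode, E°cell = E°(F₂/F⁻) − E°(Hg₂²⁺/Hg).
So E°(Hg₂²⁺/Hg) = E°(F₂/F⁻) − E°cell = (+2.87) − (+2.069) = +0.80 V.

+0.80 V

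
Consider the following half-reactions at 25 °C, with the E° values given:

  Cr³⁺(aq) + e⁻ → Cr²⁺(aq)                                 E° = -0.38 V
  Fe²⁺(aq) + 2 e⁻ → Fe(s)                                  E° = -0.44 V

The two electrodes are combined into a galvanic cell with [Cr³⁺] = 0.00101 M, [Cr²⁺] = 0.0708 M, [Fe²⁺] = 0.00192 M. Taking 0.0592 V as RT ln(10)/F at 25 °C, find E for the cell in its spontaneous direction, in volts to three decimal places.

Cr³⁺/Cr²⁺ is the cathode (higher E°), Fe²⁺/Fe the anode: E°cell = -0.38 − (-0.44) = +0.06 V, n = 2.
Overall: 2 Cr³⁺(aq) + Fe(s) → 2 Cr²⁺(aq) + Fe²⁺(aq)
Q = [Cr²⁺]^2·[Fe²⁺] / ([Cr³⁺]^2); log Q = 0.975.
E = E° − (0.0592/n) log Q = +0.06 − (0.0592/2)(0.975) = +0.031 V.

+0.031 V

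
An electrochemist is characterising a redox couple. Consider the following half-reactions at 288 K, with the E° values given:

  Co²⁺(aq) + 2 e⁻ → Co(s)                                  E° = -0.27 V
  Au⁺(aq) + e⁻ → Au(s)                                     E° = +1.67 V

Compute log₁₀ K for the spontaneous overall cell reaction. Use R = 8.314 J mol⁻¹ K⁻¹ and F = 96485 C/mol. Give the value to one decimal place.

67.9

Cathode: Au⁺/Au; anode: Co²⁺/Co. E°cell = (+1.67) − (-0.27) = +1.94 V, with n = 2.
ΔG° = −nFE° = −RT ln K, so ln K = nFE°/(RT) = (2)(96485)(+1.94) / ((8.314)(288)) = 156.347.
log₁₀ K = 156.347 / ln 10 = 67.9.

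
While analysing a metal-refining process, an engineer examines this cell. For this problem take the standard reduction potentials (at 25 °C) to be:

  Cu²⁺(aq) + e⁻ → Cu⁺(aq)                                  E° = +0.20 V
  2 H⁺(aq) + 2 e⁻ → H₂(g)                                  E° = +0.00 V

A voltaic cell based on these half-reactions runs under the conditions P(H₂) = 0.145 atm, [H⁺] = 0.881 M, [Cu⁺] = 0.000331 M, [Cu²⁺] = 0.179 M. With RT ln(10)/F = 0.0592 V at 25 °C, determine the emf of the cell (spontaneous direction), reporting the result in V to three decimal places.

+0.340 V

Cu²⁺/Cu⁺ is the cathode (higher E°), H⁺/H₂ the anode: E°cell = +0.20 − (+0.00) = +0.20 V, n = 2.
Overall: 2 Cu²⁺(aq) + H₂(g) → 2 Cu⁺(aq) + 2 H⁺(aq)
Q = [Cu⁺]^2·[H⁺]^2 / ([Cu²⁺]^2·P(H₂)); log Q = -4.737.
E = E° − (0.0592/n) log Q = +0.20 − (0.0592/2)(-4.737) = +0.340 V.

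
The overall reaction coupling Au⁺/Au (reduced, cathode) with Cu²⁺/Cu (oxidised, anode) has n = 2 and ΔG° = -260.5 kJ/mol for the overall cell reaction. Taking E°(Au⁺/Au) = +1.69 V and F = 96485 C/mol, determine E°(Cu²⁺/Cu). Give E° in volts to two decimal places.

E°cell = −ΔG°/(nF) = −(-260.5×10³)/((2)(96485)) = +1.350 V.
Since Au⁺/Au is the cathode and Cu²⁺/Cu the anode, E°cell = E°(Au⁺/Au) − E°(Cu²⁺/Cu).
So E°(Cu²⁺/Cu) = E°(Au⁺/Au) − E°cell = (+1.69) − (+1.350) = +0.34 V.

+0.34 V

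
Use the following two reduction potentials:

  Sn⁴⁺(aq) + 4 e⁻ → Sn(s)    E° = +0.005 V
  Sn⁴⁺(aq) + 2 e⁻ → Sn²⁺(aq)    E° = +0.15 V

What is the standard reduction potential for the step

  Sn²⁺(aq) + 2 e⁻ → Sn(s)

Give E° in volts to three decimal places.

Sequential free energies add, so n₃E°₃ = n₁E°₁ + n₂E°₂.
With n₃ = 4, and the known step contributing 2×(+0.15) V, the unknown satisfies 2·E° = 4×(+0.005) − 2×(+0.15) = -0.280.
E° = -0.280 / 2 = -0.140 V.

-0.140 V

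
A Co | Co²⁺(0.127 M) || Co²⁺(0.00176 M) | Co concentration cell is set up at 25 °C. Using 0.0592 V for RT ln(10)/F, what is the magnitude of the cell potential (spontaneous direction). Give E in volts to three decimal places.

+0.055 V

For a concentration cell E°cell = 0. The 0.127 M side is the cathode (reduction is favoured where [Co²⁺] is higher).
With n = 2, E = −(0.0592/2) log([Co²⁺]ₐₙ/[Co²⁺]꜀ₐₜ) = −(0.0592/2) log(0.00176/0.127) = −(0.0592/2)(-1.858) = +0.055 V.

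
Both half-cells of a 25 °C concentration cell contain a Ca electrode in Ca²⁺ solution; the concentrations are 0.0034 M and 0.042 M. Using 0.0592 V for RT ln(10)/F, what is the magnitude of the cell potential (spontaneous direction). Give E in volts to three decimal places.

For a concentration cell E°cell = 0. The 0.042 M side is the cathode (reduction is favoured where [Ca²⁺] is higher).
With n = 2, E = −(0.0592/2) log([Ca²⁺]ₐₙ/[Ca²⁺]꜀ₐₜ) = −(0.0592/2) log(0.0034/0.042) = −(0.0592/2)(-1.092) = +0.032 V.

+0.032 V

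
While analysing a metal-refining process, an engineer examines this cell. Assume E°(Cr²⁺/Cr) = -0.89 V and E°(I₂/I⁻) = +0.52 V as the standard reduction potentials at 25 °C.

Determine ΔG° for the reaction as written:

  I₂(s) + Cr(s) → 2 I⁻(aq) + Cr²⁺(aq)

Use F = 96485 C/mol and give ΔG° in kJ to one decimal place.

-272.1 kJ

As written, I₂/I⁻ is reduced (cathode) and Cr²⁺/Cr is oxidised (anode), so E°cell = (+0.52) − (-0.89) = +1.41 V.
Balancing electrons gives n = 2.
ΔG° = −nFE° = −(2)(96485)(+1.41) = -272,088 J = -272.1 kJ.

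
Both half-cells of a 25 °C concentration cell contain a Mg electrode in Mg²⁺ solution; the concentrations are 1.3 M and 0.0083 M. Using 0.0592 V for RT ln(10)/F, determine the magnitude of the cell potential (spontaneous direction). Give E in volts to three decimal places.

For a concentration cell E°cell = 0. The 1.3 M side is the cathode (reduction is favoured where [Mg²⁺] is higher).
With n = 2, E = −(0.0592/2) log([Mg²⁺]ₐₙ/[Mg²⁺]꜀ₐₜ) = −(0.0592/2) log(0.0083/1.3) = −(0.0592/2)(-2.195) = +0.065 V.

+0.065 V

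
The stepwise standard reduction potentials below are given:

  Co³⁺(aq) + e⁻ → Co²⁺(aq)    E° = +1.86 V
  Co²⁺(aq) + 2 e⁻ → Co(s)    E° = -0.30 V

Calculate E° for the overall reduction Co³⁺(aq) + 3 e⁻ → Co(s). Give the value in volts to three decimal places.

Standard free energies of sequential steps add: ΔG°₃ = ΔG°₁ + ΔG°₂, so n₃E°₃ = n₁E°₁ + n₂E°₂.
E°₃ = (1×+1.86 + 2×-0.30) / 3 = (+1.260) / 3 = +0.420 V.

+0.420 V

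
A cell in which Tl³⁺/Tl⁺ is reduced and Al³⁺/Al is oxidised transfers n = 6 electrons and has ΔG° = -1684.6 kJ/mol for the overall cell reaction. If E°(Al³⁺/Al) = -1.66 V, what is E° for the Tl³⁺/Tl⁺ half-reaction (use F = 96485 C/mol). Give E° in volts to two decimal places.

E°cell = −ΔG°/(nF) = −(-1684.6×10³)/((6)(96485)) = +2.910 V.
Since Tl³⁺/Tl⁺ is the cathode and Al³⁺/Al the anode, E°cell = E°(Tl³⁺/Tl⁺) − E°(Al³⁺/Al).
So E°(Tl³⁺/Tl⁺) = E°cell + E°(Al³⁺/Al) = +2.910 + (-1.66) = +1.25 V.

+1.25 V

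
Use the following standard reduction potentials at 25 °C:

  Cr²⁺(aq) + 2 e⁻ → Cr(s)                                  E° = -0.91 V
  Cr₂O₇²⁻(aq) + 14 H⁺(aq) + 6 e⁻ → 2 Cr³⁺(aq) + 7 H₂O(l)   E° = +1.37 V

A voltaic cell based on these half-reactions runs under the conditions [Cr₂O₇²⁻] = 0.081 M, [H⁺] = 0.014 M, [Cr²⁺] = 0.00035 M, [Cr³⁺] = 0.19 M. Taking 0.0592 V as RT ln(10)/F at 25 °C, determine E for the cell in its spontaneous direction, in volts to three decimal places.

+2.130 V

Cr₂O₇²⁻/Cr³⁺ is the cathode (higher E°), Cr²⁺/Cr the anode: E°cell = +1.37 − (-0.91) = +2.28 V, n = 6.
Overall: Cr₂O₇²⁻(aq) + 14 H⁺(aq) + 3 Cr(s) → 2 Cr³⁺(aq) + 7 H₂O(l) + 3 Cr²⁺(aq)
Q = [Cr³⁺]^2·[Cr²⁺]^3 / ([Cr₂O₇²⁻]·[H⁺]^14); log Q = 15.235.
E = E° − (0.0592/n) log Q = +2.28 − (0.0592/6)(15.235) = +2.130 V.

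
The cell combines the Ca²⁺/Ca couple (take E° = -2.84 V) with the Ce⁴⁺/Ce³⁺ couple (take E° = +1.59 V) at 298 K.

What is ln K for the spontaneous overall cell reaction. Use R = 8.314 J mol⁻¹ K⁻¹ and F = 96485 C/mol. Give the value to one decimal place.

Cathode: Ce⁴⁺/Ce³⁺; anode: Ca²⁺/Ca. E°cell = (+1.59) − (-2.84) = +4.43 V, with n = 2.
ΔG° = −nFE° = −RT ln K, so ln K = nFE°/(RT) = (2)(96485)(+4.43) / ((8.314)(298)) = 345.038.

345.0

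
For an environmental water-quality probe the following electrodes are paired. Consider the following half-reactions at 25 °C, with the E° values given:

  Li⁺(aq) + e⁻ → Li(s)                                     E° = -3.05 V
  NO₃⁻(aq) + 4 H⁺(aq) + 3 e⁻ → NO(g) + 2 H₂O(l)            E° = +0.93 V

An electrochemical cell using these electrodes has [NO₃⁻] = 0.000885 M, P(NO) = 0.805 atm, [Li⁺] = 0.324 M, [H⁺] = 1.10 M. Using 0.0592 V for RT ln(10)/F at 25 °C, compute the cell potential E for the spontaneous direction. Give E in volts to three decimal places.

NO₃⁻/NO is the cathode (higher E°), Li⁺/Li the anode: E°cell = +0.93 − (-3.05) = +3.98 V, n = 3.
Overall: NO₃⁻(aq) + 4 H⁺(aq) + 3 Li(s) → NO(g) + 2 H₂O(l) + 3 Li⁺(aq)
Q = P(NO)·[Li⁺]^3 / ([NO₃⁻]·[H⁺]^4); log Q = 1.325.
E = E° − (0.0592/n) log Q = +3.98 − (0.0592/3)(1.325) = +3.954 V.

+3.954 V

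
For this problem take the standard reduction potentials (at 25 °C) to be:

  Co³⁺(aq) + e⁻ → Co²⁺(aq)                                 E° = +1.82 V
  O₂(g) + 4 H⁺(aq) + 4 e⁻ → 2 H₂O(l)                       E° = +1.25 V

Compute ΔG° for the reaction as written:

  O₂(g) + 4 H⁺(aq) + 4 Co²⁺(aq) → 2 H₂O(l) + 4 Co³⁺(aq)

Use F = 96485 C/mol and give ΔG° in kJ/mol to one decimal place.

+220.0 kJ/mol

As written, O₂/H₂O is reduced (cathode) and Co³⁺/Co²⁺ is oxidised (anode), so E°cell = (+1.25) − (+1.82) = -0.57 V.
Balancing electrons gives n = 4.
ΔG° = −nFE° = −(4)(96485)(-0.57) = 219,986 J = +220.0 kJ/mol.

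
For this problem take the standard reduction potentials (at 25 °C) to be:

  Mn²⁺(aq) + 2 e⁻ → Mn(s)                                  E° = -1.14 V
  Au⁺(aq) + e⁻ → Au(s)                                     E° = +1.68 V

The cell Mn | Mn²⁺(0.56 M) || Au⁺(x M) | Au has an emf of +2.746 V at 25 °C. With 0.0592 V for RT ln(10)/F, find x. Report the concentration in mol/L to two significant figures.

Au⁺/Au is the cathode, Mn²⁺/Mn the anode: E°cell = +2.82 V, n = 2.
Overall reaction: 2 Au⁺(aq) + Mn(s) → 2 Au(s) + Mn²⁺(aq); Q = [Mn²⁺]^1/[Au⁺]^2.
From E = E° − (0.0592/n) log Q: log Q = (E° − E)·n/0.0592 = (+2.82 − (+2.746))·2/0.0592 = 2.5000.
So 2·log[Au⁺] = 1·log(0.56) − log Q = -0.2518 − (2.5000) = -2.7518; log[Au⁺] = -2.7518 / 2 = -1.3759; [Au⁺] = 10^(-1.3759) ≈ 0.042 M.

0.042 M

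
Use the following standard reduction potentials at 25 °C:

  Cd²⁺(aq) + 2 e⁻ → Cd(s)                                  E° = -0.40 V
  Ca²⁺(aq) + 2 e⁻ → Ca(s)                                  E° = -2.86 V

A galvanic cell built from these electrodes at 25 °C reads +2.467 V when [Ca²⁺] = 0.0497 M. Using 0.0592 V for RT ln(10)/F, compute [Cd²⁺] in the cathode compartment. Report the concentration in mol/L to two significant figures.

Cd²⁺/Cd is the cathode, Ca²⁺/Ca the anode: E°cell = +2.46 V, n = 2.
Overall reaction: Cd²⁺(aq) + Ca(s) → Cd(s) + Ca²⁺(aq); Q = [Ca²⁺]^1/[Cd²⁺]^1.
From E = E° − (0.0592/n) log Q: log Q = (E° − E)·n/0.0592 = (+2.46 − (+2.467))·2/0.0592 = -0.2365.
So 1·log[Cd²⁺] = 1·log(0.0497) − log Q = -1.3036 − (-0.2365) = -1.0671; [Cd²⁺] = 10^(-1.0671) ≈ 0.086 M.

0.086 M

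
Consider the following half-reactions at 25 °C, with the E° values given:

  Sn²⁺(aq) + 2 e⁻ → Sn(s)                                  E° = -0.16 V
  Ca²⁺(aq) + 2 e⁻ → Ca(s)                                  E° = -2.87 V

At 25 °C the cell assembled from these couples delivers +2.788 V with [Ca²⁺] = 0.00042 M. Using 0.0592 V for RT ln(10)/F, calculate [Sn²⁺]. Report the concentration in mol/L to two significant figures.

0.18 M

Sn²⁺/Sn is the cathode, Ca²⁺/Ca the anode: E°cell = +2.71 V, n = 2.
Overall reaction: Sn²⁺(aq) + Ca(s) → Sn(s) + Ca²⁺(aq); Q = [Ca²⁺]^1/[Sn²⁺]^1.
From E = E° − (0.0592/n) log Q: log Q = (E° − E)·n/0.0592 = (+2.71 − (+2.788))·2/0.0592 = -2.6351.
So 1·log[Sn²⁺] = 1·log(0.00042) − log Q = -3.3768 − (-2.6351) = -0.7417; [Sn²⁺] = 10^(-0.7417) ≈ 0.18 M.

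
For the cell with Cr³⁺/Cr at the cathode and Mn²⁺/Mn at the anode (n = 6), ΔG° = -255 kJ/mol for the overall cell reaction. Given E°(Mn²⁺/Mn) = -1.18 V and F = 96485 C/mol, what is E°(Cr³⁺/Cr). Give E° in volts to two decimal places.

E°cell = −ΔG°/(nF) = −(-255×10³)/((6)(96485)) = +0.440 V.
Since Cr³⁺/Cr is the cathode and Mn²⁺/Mn the anode, E°cell = E°(Cr³⁺/Cr) − E°(Mn²⁺/Mn).
So E°(Cr³⁺/Cr) = E°cell + E°(Mn²⁺/Mn) = +0.440 + (-1.18) = -0.74 V.

-0.74 V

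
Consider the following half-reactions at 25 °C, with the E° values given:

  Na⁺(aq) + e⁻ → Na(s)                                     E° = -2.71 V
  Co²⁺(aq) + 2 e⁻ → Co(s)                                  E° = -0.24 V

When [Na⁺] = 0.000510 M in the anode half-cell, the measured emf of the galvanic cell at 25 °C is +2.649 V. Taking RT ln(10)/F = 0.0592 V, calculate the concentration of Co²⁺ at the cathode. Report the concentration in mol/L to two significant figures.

0.29 M

Co²⁺/Co is the cathode, Na⁺/Na the anode: E°cell = +2.47 V, n = 2.
Overall reaction: Co²⁺(aq) + 2 Na(s) → Co(s) + 2 Na⁺(aq); Q = [Na⁺]^2/[Co²⁺]^1.
From E = E° − (0.0592/n) log Q: log Q = (E° − E)·n/0.0592 = (+2.47 − (+2.649))·2/0.0592 = -6.0473.
So 1·log[Co²⁺] = 2·log(0.00051) − log Q = -6.5849 − (-6.0473) = -0.5376; [Co²⁺] = 10^(-0.5376) ≈ 0.29 M.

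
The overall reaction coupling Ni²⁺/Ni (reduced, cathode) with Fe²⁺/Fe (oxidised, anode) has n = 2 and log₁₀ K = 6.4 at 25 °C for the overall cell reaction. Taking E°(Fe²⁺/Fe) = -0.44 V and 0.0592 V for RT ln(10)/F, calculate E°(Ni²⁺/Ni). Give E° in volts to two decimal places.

E°cell = (0.0592/n)·log K = (0.0592/2)(6.4) = +0.189 V.
Since Ni²⁺/Ni is the cathode and Fe²⁺/Fe the anode, E°cell = E°(Ni²⁺/Ni) − E°(Fe²⁺/Fe).
So E°(Ni²⁺/Ni) = E°cell + E°(Fe²⁺/Fe) = +0.189 + (-0.44) = -0.25 V.

-0.25 V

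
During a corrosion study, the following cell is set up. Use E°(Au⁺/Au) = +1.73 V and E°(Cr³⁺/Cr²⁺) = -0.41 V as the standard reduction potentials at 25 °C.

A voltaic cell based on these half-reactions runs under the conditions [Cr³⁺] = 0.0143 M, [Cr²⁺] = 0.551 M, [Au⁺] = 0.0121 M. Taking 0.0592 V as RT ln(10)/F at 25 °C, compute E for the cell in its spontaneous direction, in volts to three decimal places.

+2.120 V

Au⁺/Au is the cathode (higher E°), Cr³⁺/Cr²⁺ the anode: E°cell = +1.73 − (-0.41) = +2.14 V, n = 1.
Overall: Au⁺(aq) + Cr²⁺(aq) → Au(s) + Cr³⁺(aq)
Q = [Cr³⁺] / ([Au⁺]·[Cr²⁺]); log Q = 0.331.
E = E° − (0.0592/n) log Q = +2.14 − (0.0592/1)(0.331) = +2.120 V.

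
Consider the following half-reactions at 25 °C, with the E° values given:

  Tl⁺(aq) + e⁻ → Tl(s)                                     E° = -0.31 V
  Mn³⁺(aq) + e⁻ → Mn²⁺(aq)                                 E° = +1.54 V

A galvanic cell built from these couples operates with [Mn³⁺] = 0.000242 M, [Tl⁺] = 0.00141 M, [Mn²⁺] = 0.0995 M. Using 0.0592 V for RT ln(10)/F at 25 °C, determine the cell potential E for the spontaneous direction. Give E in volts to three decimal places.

Mn³⁺/Mn²⁺ is the cathode (higher E°), Tl⁺/Tl the anode: E°cell = +1.54 − (-0.31) = +1.85 V, n = 1.
Overall: Mn³⁺(aq) + Tl(s) → Mn²⁺(aq) + Tl⁺(aq)
Q = [Mn²⁺]·[Tl⁺] / ([Mn³⁺]); log Q = -0.237.
E = E° − (0.0592/n) log Q = +1.85 − (0.0592/1)(-0.237) = +1.864 V.

+1.864 V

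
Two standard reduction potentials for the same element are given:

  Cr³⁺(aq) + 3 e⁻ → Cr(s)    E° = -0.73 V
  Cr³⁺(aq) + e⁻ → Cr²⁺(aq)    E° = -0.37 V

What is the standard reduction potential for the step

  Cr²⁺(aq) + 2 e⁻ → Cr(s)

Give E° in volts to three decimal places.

Sequential free energies add, so n₃E°₃ = n₁E°₁ + n₂E°₂.
With n₃ = 3, and the known step contributing 1×(-0.37) V, the unknown satisfies 2·E° = 3×(-0.73) − 1×(-0.37) = -1.820.
E° = -1.820 / 2 = -0.910 V.

-0.910 V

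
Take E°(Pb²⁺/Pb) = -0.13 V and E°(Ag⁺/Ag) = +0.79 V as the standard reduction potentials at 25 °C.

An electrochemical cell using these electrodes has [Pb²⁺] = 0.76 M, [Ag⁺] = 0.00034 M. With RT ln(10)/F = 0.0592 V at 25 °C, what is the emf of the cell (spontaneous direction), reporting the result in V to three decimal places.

+0.718 V

Ag⁺/Ag is the cathode (higher E°), Pb²⁺/Pb the anode: E°cell = +0.79 − (-0.13) = +0.92 V, n = 2.
Overall: 2 Ag⁺(aq) + Pb(s) → 2 Ag(s) + Pb²⁺(aq)
Q = [Pb²⁺] / ([Ag⁺]^2); log Q = 6.818.
E = E° − (0.0592/n) log Q = +0.92 − (0.0592/2)(6.818) = +0.718 V.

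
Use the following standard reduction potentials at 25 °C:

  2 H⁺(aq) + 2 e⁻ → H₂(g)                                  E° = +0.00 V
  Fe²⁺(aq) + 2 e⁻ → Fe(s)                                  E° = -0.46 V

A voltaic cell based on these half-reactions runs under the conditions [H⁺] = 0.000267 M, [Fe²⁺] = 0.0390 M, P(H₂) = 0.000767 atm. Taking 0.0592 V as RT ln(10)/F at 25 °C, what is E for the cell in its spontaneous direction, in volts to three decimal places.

H⁺/H₂ is the cathode (higher E°), Fe²⁺/Fe the anode: E°cell = +0.00 − (-0.46) = +0.46 V, n = 2.
Overall: 2 H⁺(aq) + Fe(s) → H₂(g) + Fe²⁺(aq)
Q = P(H₂)·[Fe²⁺] / ([H⁺]^2); log Q = 2.623.
E = E° − (0.0592/n) log Q = +0.46 − (0.0592/2)(2.623) = +0.382 V.

+0.382 V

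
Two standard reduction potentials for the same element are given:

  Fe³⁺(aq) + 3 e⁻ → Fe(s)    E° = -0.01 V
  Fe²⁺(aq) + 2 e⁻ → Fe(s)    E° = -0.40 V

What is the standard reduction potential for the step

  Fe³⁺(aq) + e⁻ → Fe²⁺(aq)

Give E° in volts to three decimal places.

Sequential free energies add, so n₃E°₃ = n₁E°₁ + n₂E°₂.
With n₃ = 3, and the known step contributing 2×(-0.40) V, the unknown satisfies 1·E° = 3×(-0.01) − 2×(-0.40) = +0.770.
E° = +0.770 / 1 = +0.770 V.

+0.770 V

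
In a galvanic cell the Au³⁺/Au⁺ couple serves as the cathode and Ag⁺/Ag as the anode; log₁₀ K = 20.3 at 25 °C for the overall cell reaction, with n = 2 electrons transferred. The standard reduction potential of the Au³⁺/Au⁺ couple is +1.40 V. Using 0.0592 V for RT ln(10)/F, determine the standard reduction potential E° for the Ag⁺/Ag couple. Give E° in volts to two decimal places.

+0.80 V

E°cell = (0.0592/n)·log K = (0.0592/2)(20.3) = +0.601 V.
Since Au³⁺/Au⁺ is the cathode and Ag⁺/Ag the anode, E°cell = E°(Au³⁺/Au⁺) − E°(Ag⁺/Ag).
So E°(Ag⁺/Ag) = E°(Au³⁺/Au⁺) − E°cell = (+1.40) − (+0.601) = +0.80 V.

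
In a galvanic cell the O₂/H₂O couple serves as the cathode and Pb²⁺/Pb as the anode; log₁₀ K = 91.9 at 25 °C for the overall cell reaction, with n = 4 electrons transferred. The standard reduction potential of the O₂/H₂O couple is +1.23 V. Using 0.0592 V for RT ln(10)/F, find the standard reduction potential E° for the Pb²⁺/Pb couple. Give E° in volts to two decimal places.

-0.13 V

E°cell = (0.0592/n)·log K = (0.0592/4)(91.9) = +1.360 V.
Since O₂/H₂O is the cathode and Pb²⁺/Pb the anode, E°cell = E°(O₂/H₂O) − E°(Pb²⁺/Pb).
So E°(Pb²⁺/Pb) = E°(O₂/H₂O) − E°cell = (+1.23) − (+1.360) = -0.13 V.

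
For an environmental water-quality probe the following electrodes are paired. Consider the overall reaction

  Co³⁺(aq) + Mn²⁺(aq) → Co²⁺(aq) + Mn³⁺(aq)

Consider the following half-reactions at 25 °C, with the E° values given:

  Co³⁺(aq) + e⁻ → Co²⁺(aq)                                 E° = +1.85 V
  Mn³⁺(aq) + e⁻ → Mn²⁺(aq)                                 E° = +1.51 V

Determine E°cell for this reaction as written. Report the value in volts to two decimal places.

+0.34 V

The Co³⁺/Co²⁺ couple has the higher reduction potential, so it is the cathode; Mn³⁺/Mn²⁺ is oxidised at the anode.
E°cell = E°(cathode) − E°(anode) = (+1.85) − (+1.51) = +0.34 V.
Since E°cell > 0, the reaction is spontaneous under standard conditions.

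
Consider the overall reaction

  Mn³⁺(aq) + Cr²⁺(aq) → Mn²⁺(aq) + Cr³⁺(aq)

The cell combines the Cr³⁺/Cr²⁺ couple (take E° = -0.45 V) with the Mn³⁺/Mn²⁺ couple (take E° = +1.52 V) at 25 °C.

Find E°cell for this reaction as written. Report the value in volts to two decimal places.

The Mn³⁺/Mn²⁺ couple has the higher reduction potential, so it is the cathode; Cr³⁺/Cr²⁺ is oxidised at the anode.
E°cell = E°(cathode) − E°(anode) = (+1.52) − (-0.45) = +1.97 V.

+1.97 V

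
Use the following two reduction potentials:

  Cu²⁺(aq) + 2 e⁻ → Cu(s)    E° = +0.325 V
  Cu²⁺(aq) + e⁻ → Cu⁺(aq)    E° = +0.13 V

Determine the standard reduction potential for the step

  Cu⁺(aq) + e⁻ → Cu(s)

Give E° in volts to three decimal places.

Sequential free energies add, so n₃E°₃ = n₁E°₁ + n₂E°₂.
With n₃ = 2, and the known step contributing 1×(+0.13) V, the unknown satisfies 1·E° = 2×(+0.325) − 1×(+0.13) = +0.520.
E° = +0.520 / 1 = +0.520 V.

+0.520 V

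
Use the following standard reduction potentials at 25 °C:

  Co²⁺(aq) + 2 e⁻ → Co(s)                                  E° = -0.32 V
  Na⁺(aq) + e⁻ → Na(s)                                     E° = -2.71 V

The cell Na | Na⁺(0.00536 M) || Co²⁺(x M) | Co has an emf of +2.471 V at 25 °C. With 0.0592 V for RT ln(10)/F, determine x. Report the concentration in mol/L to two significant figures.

Co²⁺/Co is the cathode, Na⁺/Na the anode: E°cell = +2.39 V, n = 2.
Overall reaction: Co²⁺(aq) + 2 Na(s) → Co(s) + 2 Na⁺(aq); Q = [Na⁺]^2/[Co²⁺]^1.
From E = E° − (0.0592/n) log Q: log Q = (E° − E)·n/0.0592 = (+2.39 − (+2.471))·2/0.0592 = -2.7365.
So 1·log[Co²⁺] = 2·log(0.00536) − log Q = -4.5417 − (-2.7365) = -1.8052; [Co²⁺] = 10^(-1.8052) ≈ 0.016 M.

0.016 M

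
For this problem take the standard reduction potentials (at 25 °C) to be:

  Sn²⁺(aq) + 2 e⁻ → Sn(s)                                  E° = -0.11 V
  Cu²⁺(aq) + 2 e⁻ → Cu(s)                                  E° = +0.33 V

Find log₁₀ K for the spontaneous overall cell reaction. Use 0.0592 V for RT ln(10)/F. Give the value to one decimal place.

14.9

Cathode: Cu²⁺/Cu; anode: Sn²⁺/Sn. E°cell = +0.44 V, n = 2.
log K = nE°cell / 0.0592 = (2)(+0.44) / 0.0592 = 14.9.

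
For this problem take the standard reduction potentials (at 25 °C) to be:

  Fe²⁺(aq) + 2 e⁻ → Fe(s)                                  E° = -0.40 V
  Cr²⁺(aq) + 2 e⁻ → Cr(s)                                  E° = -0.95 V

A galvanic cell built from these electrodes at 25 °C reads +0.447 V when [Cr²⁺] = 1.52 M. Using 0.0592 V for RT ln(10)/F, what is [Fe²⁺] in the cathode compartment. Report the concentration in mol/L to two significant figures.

Fe²⁺/Fe is the cathode, Cr²⁺/Cr the anode: E°cell = +0.55 V, n = 2.
Overall reaction: Fe²⁺(aq) + Cr(s) → Fe(s) + Cr²⁺(aq); Q = [Cr²⁺]^1/[Fe²⁺]^1.
From E = E° − (0.0592/n) log Q: log Q = (E° − E)·n/0.0592 = (+0.55 − (+0.447))·2/0.0592 = 3.4797.
So 1·log[Fe²⁺] = 1·log(1.52) − log Q = 0.1818 − (3.4797) = -3.2979; [Fe²⁺] = 10^(-3.2979) ≈ 0.00050 M.

0.00050 M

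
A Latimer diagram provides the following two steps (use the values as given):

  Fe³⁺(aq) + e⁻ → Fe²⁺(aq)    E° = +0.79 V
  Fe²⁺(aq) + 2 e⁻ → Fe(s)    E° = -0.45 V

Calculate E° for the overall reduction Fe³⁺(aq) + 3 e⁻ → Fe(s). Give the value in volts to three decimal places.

-0.037 V

Since ΔG° = −nFE° is additive over sequential reductions, n₃E°₃ = n₁E°₁ + n₂E°₂.
E°₃ = (1×+0.79 + 2×-0.45) / 3 = (-0.110) / 3 = -0.037 V.
E° values themselves are not directly additive — weighting by electron count is essential.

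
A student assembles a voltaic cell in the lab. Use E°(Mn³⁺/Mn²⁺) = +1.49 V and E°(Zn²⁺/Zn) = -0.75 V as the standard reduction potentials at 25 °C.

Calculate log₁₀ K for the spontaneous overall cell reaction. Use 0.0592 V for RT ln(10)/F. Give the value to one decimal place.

75.7

Cathode: Mn³⁺/Mn²⁺; anode: Zn²⁺/Zn. E°cell = +2.24 V, n = 2.
log K = nE°cell / 0.0592 = (2)(+2.24) / 0.0592 = 75.7.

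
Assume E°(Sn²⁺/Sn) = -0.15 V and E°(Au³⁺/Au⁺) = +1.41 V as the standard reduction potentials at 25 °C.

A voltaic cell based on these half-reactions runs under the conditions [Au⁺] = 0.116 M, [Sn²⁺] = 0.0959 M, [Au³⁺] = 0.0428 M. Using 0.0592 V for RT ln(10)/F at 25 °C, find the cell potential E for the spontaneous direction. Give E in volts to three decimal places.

+1.577 V

Au³⁺/Au⁺ is the cathode (higher E°), Sn²⁺/Sn the anode: E°cell = +1.41 − (-0.15) = +1.56 V, n = 2.
Overall: Au³⁺(aq) + Sn(s) → Au⁺(aq) + Sn²⁺(aq)
Q = [Au⁺]·[Sn²⁺] / ([Au³⁺]); log Q = -0.585.
E = E° − (0.0592/n) log Q = +1.56 − (0.0592/2)(-0.585) = +1.577 V.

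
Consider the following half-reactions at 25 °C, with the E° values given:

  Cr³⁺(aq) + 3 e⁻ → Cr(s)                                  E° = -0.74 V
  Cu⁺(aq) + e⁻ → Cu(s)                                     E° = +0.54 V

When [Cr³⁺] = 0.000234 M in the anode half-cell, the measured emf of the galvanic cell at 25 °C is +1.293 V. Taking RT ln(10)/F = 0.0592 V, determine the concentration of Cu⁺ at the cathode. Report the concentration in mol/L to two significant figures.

Cu⁺/Cu is the cathode, Cr³⁺/Cr the anode: E°cell = +1.28 V, n = 3.
Overall reaction: 3 Cu⁺(aq) + Cr(s) → 3 Cu(s) + Cr³⁺(aq); Q = [Cr³⁺]^1/[Cu⁺]^3.
From E = E° − (0.0592/n) log Q: log Q = (E° − E)·n/0.0592 = (+1.28 − (+1.293))·3/0.0592 = -0.6588.
So 3·log[Cu⁺] = 1·log(0.000234) − log Q = -3.6308 − (-0.6588) = -2.9720; log[Cu⁺] = -2.9720 / 3 = -0.9907; [Cu⁺] = 10^(-0.9907) ≈ 0.10 M.

0.10 M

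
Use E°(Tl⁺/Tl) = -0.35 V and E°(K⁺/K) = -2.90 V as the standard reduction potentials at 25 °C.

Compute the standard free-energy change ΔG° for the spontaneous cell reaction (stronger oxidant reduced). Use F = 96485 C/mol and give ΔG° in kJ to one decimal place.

Tl⁺/Tl (E° = -0.35 V) is the cathode; K⁺/K (E° = -2.90 V) is the anode, so E°cell = +2.55 V.
Balancing electrons gives n = 1 (lcm of 1 and 1).
ΔG° = −nFE° = −(1)(96485)(+2.55) = -246,037 J = -246.0 kJ.

-246.0 kJ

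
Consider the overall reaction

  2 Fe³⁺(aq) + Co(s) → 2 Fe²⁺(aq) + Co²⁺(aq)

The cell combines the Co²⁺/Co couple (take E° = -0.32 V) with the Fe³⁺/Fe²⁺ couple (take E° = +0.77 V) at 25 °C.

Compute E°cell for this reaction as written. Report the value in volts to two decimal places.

The Fe³⁺/Fe²⁺ couple has the higher reduction potential, so it is the cathode; Co²⁺/Co is oxidised at the anode.
E°cell = E°(cathode) − E°(anode) = (+0.77) − (-0.32) = +1.09 V.

+1.09 V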